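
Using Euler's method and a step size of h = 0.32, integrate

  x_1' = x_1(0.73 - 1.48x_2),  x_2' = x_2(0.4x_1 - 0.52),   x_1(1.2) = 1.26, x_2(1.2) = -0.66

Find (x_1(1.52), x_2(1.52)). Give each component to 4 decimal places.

Euler on (x_1,x_2): x_1_{n+1} = x_1_n + h·x_1', x_2_{n+1} = x_2_n + h·x_2'.
1.200000: (1.260000, -0.660000); f=(2.150568, 0.010560) → (1.948182, -0.656621)
(x_1(1.52), x_2(1.52)) ≈ (1.9482, -0.6566)

1.9482, -0.6566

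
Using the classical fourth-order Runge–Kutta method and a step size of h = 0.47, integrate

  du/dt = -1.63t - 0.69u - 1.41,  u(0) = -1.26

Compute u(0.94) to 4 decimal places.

RK4: k1 = f(t_n, u_n); k2 = f(t_n + h/2, u_n + (h/2)·k1); k3 = f(t_n + h/2, u_n + (h/2)·k2); k4 = f(t_n + h, u_n + h·k3); u_{n+1} = u_n + (h/6)·(k1 + 2k2 + 2k3 + k4).
t=0.000000, u=-1.260000:
  k1 = f(0.000000, -1.260000) = -0.540600
  k2 = f(0.235000, -1.387041) = -0.835992
  k3 = f(0.235000, -1.456458) = -0.788094
  k4 = f(0.470000, -1.630404) = -1.051121
  u ← -1.260000 + (0.47/6)·(k1 + 2k2 + 2k3 + k4) = -1.639125
t=0.470000, u=-1.639125:
  k1 = f(0.470000, -1.639125) = -1.045104
  k2 = f(0.705000, -1.884724) = -1.258690
  k3 = f(0.705000, -1.934917) = -1.224057
  k4 = f(0.940000, -2.214432) = -1.414242
  u ← -1.639125 + (0.47/6)·(k1 + 2k2 + 2k3 + k4) = -2.220737
u(0.94) ≈ -2.2207

-2.2207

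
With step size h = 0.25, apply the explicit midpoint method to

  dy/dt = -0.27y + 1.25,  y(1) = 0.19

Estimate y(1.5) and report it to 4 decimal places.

0.7502

Midpoint: k1 = f(t_n, y_n); k2 = f(t_n + h/2, y_n + (h/2)·k1); y_{n+1} = y_n + h·k2.
t=1.000000, y=0.190000:
  k1 = f(1.000000, 0.190000) = 1.198700
  k2 = f(1.125000, 0.339838) = 1.158244
  y ← 0.190000 + 0.25·1.158244 = 0.479561
t=1.250000, y=0.479561:
  k1 = f(1.250000, 0.479561) = 1.120519
  k2 = f(1.375000, 0.619626) = 1.082701
  y ← 0.479561 + 0.25·1.082701 = 0.750236
y(1.5) ≈ 0.7502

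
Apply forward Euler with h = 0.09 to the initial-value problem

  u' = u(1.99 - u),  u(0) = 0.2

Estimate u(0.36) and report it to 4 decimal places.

Euler: u_{n+1} = u_n + h·f(t_n, u_n).
t=0.000000, u=0.200000: f=0.358000 → u ← 0.200000 + 0.09·0.358000 = 0.232220
t=0.090000, u=0.232220: f=0.408192 → u ← 0.232220 + 0.09·0.408192 = 0.268957
t=0.180000, u=0.268957: f=0.462887 → u ← 0.268957 + 0.09·0.462887 = 0.310617
t=0.270000, u=0.310617: f=0.521645 → u ← 0.310617 + 0.09·0.521645 = 0.357565
u(0.36) ≈ 0.3576

0.3576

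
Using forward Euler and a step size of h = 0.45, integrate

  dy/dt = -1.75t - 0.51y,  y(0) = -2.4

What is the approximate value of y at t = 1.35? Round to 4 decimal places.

Euler: y_{n+1} = y_n + h·f(t_n, y_n).
t=0.000000, y=-2.400000: f=1.224000 → y ← -2.400000 + 0.45·1.224000 = -1.849200
t=0.450000, y=-1.849200: f=0.155592 → y ← -1.849200 + 0.45·0.155592 = -1.779184
t=0.900000, y=-1.779184: f=-0.667616 → y ← -1.779184 + 0.45·(-0.667616) = -2.079611
y(1.35) ≈ -2.0796

-2.0796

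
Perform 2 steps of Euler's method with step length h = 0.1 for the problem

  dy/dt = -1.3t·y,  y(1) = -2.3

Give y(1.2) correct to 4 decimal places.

Euler: y_{n+1} = y_n + h·f(t_n, y_n).
t=1.000000, y=-2.300000: f=2.990000 → y ← -2.300000 + 0.1·2.990000 = -2.001000
t=1.100000, y=-2.001000: f=2.861430 → y ← -2.001000 + 0.1·2.861430 = -1.714857
y(1.2) ≈ -1.7149

-1.7149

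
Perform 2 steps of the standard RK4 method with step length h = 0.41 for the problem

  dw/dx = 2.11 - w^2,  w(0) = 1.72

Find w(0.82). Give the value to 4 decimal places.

RK4: k1 = f(x_n, w_n); k2 = f(x_n + h/2, w_n + (h/2)·k1); k3 = f(x_n + h/2, w_n + (h/2)·k2); k4 = f(x_n + h, w_n + h·k3); w_{n+1} = w_n + (h/6)·(k1 + 2k2 + 2k3 + k4).
x=0.000000, w=1.720000:
  k1 = f(0.000000, 1.720000) = -0.848400
  k2 = f(0.205000, 1.546078) = -0.280357
  k3 = f(0.205000, 1.662527) = -0.653995
  k4 = f(0.410000, 1.451862) = 0.002097
  w ← 1.720000 + (0.41/6)·(k1 + 2k2 + 2k3 + k4) = 1.534474
x=0.410000, w=1.534474:
  k1 = f(0.410000, 1.534474) = -0.244612
  k2 = f(0.615000, 1.484329) = -0.093233
  k3 = f(0.615000, 1.515362) = -0.186321
  k4 = f(0.820000, 1.458083) = -0.016005
  w ← 1.534474 + (0.41/6)·(k1 + 2k2 + 2k3 + k4) = 1.478460
w(0.82) ≈ 1.4785

1.4785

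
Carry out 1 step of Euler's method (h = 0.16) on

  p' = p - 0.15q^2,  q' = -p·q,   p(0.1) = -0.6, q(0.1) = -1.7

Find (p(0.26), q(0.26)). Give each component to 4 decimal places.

Euler on (p,q): p_{n+1} = p_n + h·p', q_{n+1} = q_n + h·q'.
0.100000: (-0.600000, -1.700000); f=(-1.033500, -1.020000) → (-0.765360, -1.863200)
(p(0.26), q(0.26)) ≈ (-0.7654, -1.8632)

-0.7654, -1.8632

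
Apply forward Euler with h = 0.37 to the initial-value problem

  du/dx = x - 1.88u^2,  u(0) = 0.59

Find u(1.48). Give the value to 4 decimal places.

Euler: u_{n+1} = u_n + h·f(x_n, u_n).
x=0.000000, u=0.590000: f=-0.654428 → u ← 0.590000 + 0.37·(-0.654428) = 0.347862
x=0.370000, u=0.347862: f=0.142505 → u ← 0.347862 + 0.37·0.142505 = 0.400589
x=0.740000, u=0.400589: f=0.438314 → u ← 0.400589 + 0.37·0.438314 = 0.562765
x=1.110000, u=0.562765: f=0.514596 → u ← 0.562765 + 0.37·0.514596 = 0.753165
u(1.48) ≈ 0.7532

0.7532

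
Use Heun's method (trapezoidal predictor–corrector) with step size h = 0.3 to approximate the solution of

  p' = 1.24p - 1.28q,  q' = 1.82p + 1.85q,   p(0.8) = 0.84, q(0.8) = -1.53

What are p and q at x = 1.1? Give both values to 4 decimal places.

1.9824, -1.7832

Heun on (p,q): k1 = f(x_n, state_n); k2 = f(x_n + h, state_n + h·k1); state_{n+1} = state_n + (h/2)·(k1 + k2).
0.800000: (0.840000, -1.530000)
  k1 = (3.000000, -1.301700)
  predictor → (1.740000, -1.920510)
  k2 = (4.615853, -0.386144)
  → (1.982378, -1.783177)
(p(1.1), q(1.1)) ≈ (1.9824, -1.7832)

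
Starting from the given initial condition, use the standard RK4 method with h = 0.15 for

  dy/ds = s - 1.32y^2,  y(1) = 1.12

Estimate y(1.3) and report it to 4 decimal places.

RK4: k1 = f(s_n, y_n); k2 = f(s_n + h/2, y_n + (h/2)·k1); k3 = f(s_n + h/2, y_n + (h/2)·k2); k4 = f(s_n + h, y_n + h·k3); y_{n+1} = y_n + (h/6)·(k1 + 2k2 + 2k3 + k4).
s=1.000000, y=1.120000:
  k1 = f(1.000000, 1.120000) = -0.655808
  k2 = f(1.075000, 1.070814) = -0.438569
  k3 = f(1.075000, 1.087107) = -0.484979
  k4 = f(1.150000, 1.047253) = -0.297696
  y ← 1.120000 + (0.15/6)·(k1 + 2k2 + 2k3 + k4) = 1.049985
s=1.150000, y=1.049985:
  k1 = f(1.150000, 1.049985) = -0.305258
  k2 = f(1.225000, 1.027091) = -0.167488
  k3 = f(1.225000, 1.037423) = -0.195646
  k4 = f(1.300000, 1.020638) = -0.075047
  y ← 1.049985 + (0.15/6)·(k1 + 2k2 + 2k3 + k4) = 1.022321
y(1.3) ≈ 1.0223

1.0223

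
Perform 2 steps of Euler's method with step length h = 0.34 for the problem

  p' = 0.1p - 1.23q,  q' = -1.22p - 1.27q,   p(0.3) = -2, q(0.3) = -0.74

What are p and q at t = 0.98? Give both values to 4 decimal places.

Euler on (p,q): p_{n+1} = p_n + h·p', q_{n+1} = q_n + h·q'.
0.300000: (-2.000000, -0.740000); f=(0.710200, 3.379800) → (-1.758532, 0.409132)
0.640000: (-1.758532, 0.409132); f=(-0.679086, 1.625811) → (-1.989421, 0.961908)
(p(0.98), q(0.98)) ≈ (-1.9894, 0.9619)

-1.9894, 0.9619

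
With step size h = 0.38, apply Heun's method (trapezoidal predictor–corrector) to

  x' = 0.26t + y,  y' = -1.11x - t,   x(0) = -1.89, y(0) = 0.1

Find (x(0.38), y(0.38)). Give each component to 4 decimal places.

Heun on (x,y): k1 = f(t_n, state_n); k2 = f(t_n + h, state_n + h·k1); state_{n+1} = state_n + (h/2)·(k1 + k2).
0.000000: (-1.890000, 0.100000)
  k1 = (0.100000, 2.097900)
  predictor → (-1.852000, 0.897202)
  k2 = (0.996002, 1.675720)
  → (-1.681760, 0.816988)
(x(0.38), y(0.38)) ≈ (-1.6818, 0.8170)

-1.6818, 0.8170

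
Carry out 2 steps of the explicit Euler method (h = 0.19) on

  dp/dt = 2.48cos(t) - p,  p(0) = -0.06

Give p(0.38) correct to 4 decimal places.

0.8050

Euler: p_{n+1} = p_n + h·f(t_n, p_n).
t=0.000000, p=-0.060000: f=2.540000 → p ← -0.060000 + 0.19·2.540000 = 0.422600
t=0.190000, p=0.422600: f=2.012771 → p ← 0.422600 + 0.19·2.012771 = 0.805026
p(0.38) ≈ 0.8050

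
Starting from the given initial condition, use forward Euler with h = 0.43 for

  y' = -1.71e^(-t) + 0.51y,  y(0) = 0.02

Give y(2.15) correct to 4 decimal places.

-3.2794

Euler: y_{n+1} = y_n + h·f(t_n, y_n).
t=0.000000, y=0.020000: f=-1.699800 → y ← 0.020000 + 0.43·(-1.699800) = -0.710914
t=0.430000, y=-0.710914: f=-1.474937 → y ← -0.710914 + 0.43·(-1.474937) = -1.345137
t=0.860000, y=-1.345137: f=-1.409627 → y ← -1.345137 + 0.43·(-1.409627) = -1.951276
t=1.290000, y=-1.951276: f=-1.465864 → y ← -1.951276 + 0.43·(-1.465864) = -2.581598
t=1.720000, y=-2.581598: f=-1.622818 → y ← -2.581598 + 0.43·(-1.622818) = -3.279410
y(2.15) ≈ -3.2794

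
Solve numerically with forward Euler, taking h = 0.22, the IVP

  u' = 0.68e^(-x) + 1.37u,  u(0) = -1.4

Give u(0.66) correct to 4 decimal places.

Euler: u_{n+1} = u_n + h·f(x_n, u_n).
x=0.000000, u=-1.400000: f=-1.238000 → u ← -1.400000 + 0.22·(-1.238000) = -1.672360
x=0.220000, u=-1.672360: f=-1.745420 → u ← -1.672360 + 0.22·(-1.745420) = -2.056352
x=0.440000, u=-2.056352: f=-2.379258 → u ← -2.056352 + 0.22·(-2.379258) = -2.579789
u(0.66) ≈ -2.5798

-2.5798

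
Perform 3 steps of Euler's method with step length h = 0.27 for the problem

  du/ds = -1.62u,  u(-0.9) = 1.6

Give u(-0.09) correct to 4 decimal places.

0.2849

Euler: u_{n+1} = u_n + h·f(s_n, u_n).
s=-0.900000, u=1.600000: f=-2.592000 → u ← 1.600000 + 0.27·(-2.592000) = 0.900160
s=-0.630000, u=0.900160: f=-1.458259 → u ← 0.900160 + 0.27·(-1.458259) = 0.506430
s=-0.360000, u=0.506430: f=-0.820417 → u ← 0.506430 + 0.27·(-0.820417) = 0.284918
u(-0.09) ≈ 0.2849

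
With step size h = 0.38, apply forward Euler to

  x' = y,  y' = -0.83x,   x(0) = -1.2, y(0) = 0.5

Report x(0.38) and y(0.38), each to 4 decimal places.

-1.0100, 0.8785

Euler on (x,y): x_{n+1} = x_n + h·x', y_{n+1} = y_n + h·y'.
0.000000: (-1.200000, 0.500000); f=(0.500000, 0.996000) → (-1.010000, 0.878480)
(x(0.38), y(0.38)) ≈ (-1.0100, 0.8785)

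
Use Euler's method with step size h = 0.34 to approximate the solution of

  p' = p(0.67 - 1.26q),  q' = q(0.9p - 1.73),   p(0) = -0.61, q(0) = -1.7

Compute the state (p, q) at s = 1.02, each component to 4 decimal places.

Euler on (p,q): p_{n+1} = p_n + h·p', q_{n+1} = q_n + h·q'.
0.000000: (-0.610000, -1.700000); f=(-1.715320, 3.874300) → (-1.193209, -0.382738)
0.340000: (-1.193209, -0.382738); f=(-1.374875, 1.073154) → (-1.660666, -0.017865)
0.680000: (-1.660666, -0.017865); f=(-1.150029, 0.057609) → (-2.051676, 0.001722)
(p(1.02), q(1.02)) ≈ (-2.0517, 0.0017)

-2.0517, 0.0017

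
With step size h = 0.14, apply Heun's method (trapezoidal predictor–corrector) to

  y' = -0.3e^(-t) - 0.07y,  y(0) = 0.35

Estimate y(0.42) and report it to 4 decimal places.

Heun: k1 = f(t_n, y_n); k2 = f(t_n + h, y_n + h·k1); y_{n+1} = y_n + (h/2)·(k1 + k2).
t=0.000000, y=0.350000:
  k1 = f(0.000000, 0.350000) = -0.324500
  k2 = f(0.140000, 0.304570) = -0.282127
  y ← 0.350000 + (0.14/2)·(-0.324500 + (-0.282127)) = 0.307536
t=0.140000, y=0.307536:
  k1 = f(0.140000, 0.307536) = -0.282335
  k2 = f(0.280000, 0.268009) = -0.245496
  y ← 0.307536 + (0.14/2)·(-0.282335 + (-0.245496)) = 0.270588
t=0.280000, y=0.270588:
  k1 = f(0.280000, 0.270588) = -0.245676
  k2 = f(0.420000, 0.236193) = -0.213648
  y ← 0.270588 + (0.14/2)·(-0.245676 + (-0.213648)) = 0.238435
y(0.42) ≈ 0.2384

0.2384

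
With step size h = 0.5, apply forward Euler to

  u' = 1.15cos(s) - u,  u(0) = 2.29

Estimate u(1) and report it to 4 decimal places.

Euler: u_{n+1} = u_n + h·f(s_n, u_n).
s=0.000000, u=2.290000: f=-1.140000 → u ← 2.290000 + 0.5·(-1.140000) = 1.720000
s=0.500000, u=1.720000: f=-0.710780 → u ← 1.720000 + 0.5·(-0.710780) = 1.364610
u(1) ≈ 1.3646

1.3646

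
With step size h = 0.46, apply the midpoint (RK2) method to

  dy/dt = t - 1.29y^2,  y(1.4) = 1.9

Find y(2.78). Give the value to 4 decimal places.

Midpoint: k1 = f(t_n, y_n); k2 = f(t_n + h/2, y_n + (h/2)·k1); y_{n+1} = y_n + h·k2.
t=1.400000, y=1.900000:
  k1 = f(1.400000, 1.900000) = -3.256900
  k2 = f(1.630000, 1.150913) = -0.078735
  y ← 1.900000 + 0.46·(-0.078735) = 1.863782
t=1.860000, y=1.863782:
  k1 = f(1.860000, 1.863782) = -2.621051
  k2 = f(2.090000, 1.260940) = 0.038939
  y ← 1.863782 + 0.46·0.038939 = 1.881694
t=2.320000, y=1.881694:
  k1 = f(2.320000, 1.881694) = -2.247595
  k2 = f(2.550000, 1.364747) = 0.147331
  y ← 1.881694 + 0.46·0.147331 = 1.949466
y(2.78) ≈ 1.9495

1.9495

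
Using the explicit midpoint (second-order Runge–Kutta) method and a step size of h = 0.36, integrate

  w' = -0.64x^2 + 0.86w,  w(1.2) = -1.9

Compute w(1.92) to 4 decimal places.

-4.9512

Midpoint: k1 = f(x_n, w_n); k2 = f(x_n + h/2, w_n + (h/2)·k1); w_{n+1} = w_n + h·k2.
x=1.200000, w=-1.900000:
  k1 = f(1.200000, -1.900000) = -2.555600
  k2 = f(1.380000, -2.360008) = -3.248423
  w ← -1.900000 + 0.36·(-3.248423) = -3.069432
x=1.560000, w=-3.069432:
  k1 = f(1.560000, -3.069432) = -4.197216
  k2 = f(1.740000, -3.824931) = -5.227105
  w ← -3.069432 + 0.36·(-5.227105) = -4.951190
w(1.92) ≈ -4.9512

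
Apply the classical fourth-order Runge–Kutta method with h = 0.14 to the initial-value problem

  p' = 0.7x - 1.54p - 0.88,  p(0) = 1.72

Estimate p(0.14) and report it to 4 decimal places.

1.2820

RK4: k1 = f(x_n, p_n); k2 = f(x_n + h/2, p_n + (h/2)·k1); k3 = f(x_n + h/2, p_n + (h/2)·k2); k4 = f(x_n + h, p_n + h·k3); p_{n+1} = p_n + (h/6)·(k1 + 2k2 + 2k3 + k4).
x=0.000000, p=1.720000:
  k1 = f(0.000000, 1.720000) = -3.528800
  k2 = f(0.070000, 1.472984) = -3.099395
  k3 = f(0.070000, 1.503042) = -3.145685
  k4 = f(0.140000, 1.279604) = -2.752590
  p ← 1.720000 + (0.14/6)·(k1 + 2k2 + 2k3 + k4) = 1.281997
p(0.14) ≈ 1.2820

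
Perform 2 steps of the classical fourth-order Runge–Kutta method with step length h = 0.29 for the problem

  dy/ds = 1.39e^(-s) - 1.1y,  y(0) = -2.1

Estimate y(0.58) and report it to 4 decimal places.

RK4: k1 = f(s_n, y_n); k2 = f(s_n + h/2, y_n + (h/2)·k1); k3 = f(s_n + h/2, y_n + (h/2)·k2); k4 = f(s_n + h, y_n + h·k3); y_{n+1} = y_n + (h/6)·(k1 + 2k2 + 2k3 + k4).
s=0.000000, y=-2.100000:
  k1 = f(0.000000, -2.100000) = 3.700000
  k2 = f(0.145000, -1.563500) = 2.922231
  k3 = f(0.145000, -1.676277) = 3.046285
  k4 = f(0.290000, -1.216577) = 2.378321
  y ← -2.100000 + (0.29/6)·(k1 + 2k2 + 2k3 + k4) = -1.229258
s=0.290000, y=-1.229258:
  k1 = f(0.290000, -1.229258) = 2.392270
  k2 = f(0.435000, -0.882379) = 1.870315
  k3 = f(0.435000, -0.958062) = 1.953566
  k4 = f(0.580000, -0.662724) = 1.507255
  y ← -1.229258 + (0.29/6)·(k1 + 2k2 + 2k3 + k4) = -0.671139
y(0.58) ≈ -0.6711

-0.6711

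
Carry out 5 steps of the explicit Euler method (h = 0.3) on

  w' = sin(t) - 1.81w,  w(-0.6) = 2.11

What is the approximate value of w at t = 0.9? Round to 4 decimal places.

0.2361

Euler: w_{n+1} = w_n + h·f(t_n, w_n).
t=-0.600000, w=2.110000: f=-4.383742 → w ← 2.110000 + 0.3·(-4.383742) = 0.794877
t=-0.300000, w=0.794877: f=-1.734248 → w ← 0.794877 + 0.3·(-1.734248) = 0.274603
t=0.000000, w=0.274603: f=-0.497031 → w ← 0.274603 + 0.3·(-0.497031) = 0.125494
t=0.300000, w=0.125494: f=0.068377 → w ← 0.125494 + 0.3·0.068377 = 0.146007
t=0.600000, w=0.146007: f=0.300371 → w ← 0.146007 + 0.3·0.300371 = 0.236118
w(0.9) ≈ 0.2361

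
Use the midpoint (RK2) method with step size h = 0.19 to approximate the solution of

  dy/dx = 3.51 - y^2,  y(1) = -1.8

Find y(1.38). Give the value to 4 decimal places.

Midpoint: k1 = f(x_n, y_n); k2 = f(x_n + h/2, y_n + (h/2)·k1); y_{n+1} = y_n + h·k2.
x=1.000000, y=-1.800000:
  k1 = f(1.000000, -1.800000) = 0.270000
  k2 = f(1.095000, -1.774350) = 0.361682
  y ← -1.800000 + 0.19·0.361682 = -1.731280
x=1.190000, y=-1.731280:
  k1 = f(1.190000, -1.731280) = 0.512668
  k2 = f(1.285000, -1.682577) = 0.678935
  y ← -1.731280 + 0.19·0.678935 = -1.602283
y(1.38) ≈ -1.6023

-1.6023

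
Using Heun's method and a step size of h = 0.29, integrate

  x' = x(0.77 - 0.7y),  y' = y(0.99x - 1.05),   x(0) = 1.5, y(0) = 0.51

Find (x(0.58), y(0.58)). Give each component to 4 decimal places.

1.8413, 0.7253

Heun on (x,y): k1 = f(t_n, state_n); k2 = f(t_n + h, state_n + h·k1); state_{n+1} = state_n + (h/2)·(k1 + k2).
0.000000: (1.500000, 0.510000)
  k1 = (0.619500, 0.221850)
  predictor → (1.679655, 0.574337)
  k2 = (0.618053, 0.351987)
  → (1.679445, 0.593206)
0.290000: (1.679445, 0.593206)
  k1 = (0.595793, 0.363428)
  predictor → (1.852225, 0.698601)
  k2 = (0.520437, 0.547495)
  → (1.841299, 0.725290)
(x(0.58), y(0.58)) ≈ (1.8413, 0.7253)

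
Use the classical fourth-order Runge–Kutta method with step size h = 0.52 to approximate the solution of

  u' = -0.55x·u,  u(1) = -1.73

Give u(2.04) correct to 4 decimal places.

RK4: k1 = f(x_n, u_n); k2 = f(x_n + h/2, u_n + (h/2)·k1); k3 = f(x_n + h/2, u_n + (h/2)·k2); k4 = f(x_n + h, u_n + h·k3); u_{n+1} = u_n + (h/6)·(k1 + 2k2 + 2k3 + k4).
x=1.000000, u=-1.730000:
  k1 = f(1.000000, -1.730000) = 0.951500
  k2 = f(1.260000, -1.482610) = 1.027449
  k3 = f(1.260000, -1.462863) = 1.013764
  k4 = f(1.520000, -1.202843) = 1.005576
  u ← -1.730000 + (0.52/6)·(k1 + 2k2 + 2k3 + k4) = -1.206576
x=1.520000, u=-1.206576:
  k1 = f(1.520000, -1.206576) = 1.008698
  k2 = f(1.780000, -0.944315) = 0.924484
  k3 = f(1.780000, -0.966211) = 0.945920
  k4 = f(2.040000, -0.714698) = 0.801891
  u ← -1.206576 + (0.52/6)·(k1 + 2k2 + 2k3 + k4) = -0.725455
u(2.04) ≈ -0.7255

-0.7255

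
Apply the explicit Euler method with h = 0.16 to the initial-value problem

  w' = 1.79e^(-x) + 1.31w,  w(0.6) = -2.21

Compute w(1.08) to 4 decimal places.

Euler: w_{n+1} = w_n + h·f(x_n, w_n).
x=0.600000, w=-2.210000: f=-1.912727 → w ← -2.210000 + 0.16·(-1.912727) = -2.516036
x=0.760000, w=-2.516036: f=-2.458885 → w ← -2.516036 + 0.16·(-2.458885) = -2.909458
x=0.920000, w=-2.909458: f=-3.098041 → w ← -2.909458 + 0.16·(-3.098041) = -3.405144
w(1.08) ≈ -3.4051

-3.4051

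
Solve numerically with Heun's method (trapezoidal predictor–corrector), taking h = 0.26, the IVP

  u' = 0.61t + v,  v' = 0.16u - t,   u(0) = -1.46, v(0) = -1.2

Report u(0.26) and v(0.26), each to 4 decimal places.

-1.7593, -1.3010

Heun on (u,v): k1 = f(t_n, state_n); k2 = f(t_n + h, state_n + h·k1); state_{n+1} = state_n + (h/2)·(k1 + k2).
0.000000: (-1.460000, -1.200000)
  k1 = (-1.200000, -0.233600)
  predictor → (-1.772000, -1.260736)
  k2 = (-1.102136, -0.543520)
  → (-1.759278, -1.301026)
(u(0.26), v(0.26)) ≈ (-1.7593, -1.3010)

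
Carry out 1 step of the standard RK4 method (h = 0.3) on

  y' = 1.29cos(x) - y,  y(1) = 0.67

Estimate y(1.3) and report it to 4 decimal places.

RK4: k1 = f(x_n, y_n); k2 = f(x_n + h/2, y_n + (h/2)·k1); k3 = f(x_n + h/2, y_n + (h/2)·k2); k4 = f(x_n + h, y_n + h·k3); y_{n+1} = y_n + (h/6)·(k1 + 2k2 + 2k3 + k4).
x=1.000000, y=0.670000:
  k1 = f(1.000000, 0.670000) = 0.026990
  k2 = f(1.150000, 0.674048) = -0.147100
  k3 = f(1.150000, 0.647935) = -0.120986
  k4 = f(1.300000, 0.633704) = -0.288631
  y ← 0.670000 + (0.3/6)·(k1 + 2k2 + 2k3 + k4) = 0.630109
y(1.3) ≈ 0.6301

0.6301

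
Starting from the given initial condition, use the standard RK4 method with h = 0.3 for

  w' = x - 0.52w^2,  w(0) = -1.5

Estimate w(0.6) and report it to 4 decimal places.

-2.5161

RK4: k1 = f(x_n, w_n); k2 = f(x_n + h/2, w_n + (h/2)·k1); k3 = f(x_n + h/2, w_n + (h/2)·k2); k4 = f(x_n + h, w_n + h·k3); w_{n+1} = w_n + (h/6)·(k1 + 2k2 + 2k3 + k4).
x=0.000000, w=-1.500000:
  k1 = f(0.000000, -1.500000) = -1.170000
  k2 = f(0.150000, -1.675500) = -1.309796
  k3 = f(0.150000, -1.696469) = -1.346564
  k4 = f(0.300000, -1.903969) = -1.585052
  w ← -1.500000 + (0.3/6)·(k1 + 2k2 + 2k3 + k4) = -1.903389
x=0.300000, w=-1.903389:
  k1 = f(0.300000, -1.903389) = -1.583902
  k2 = f(0.450000, -2.140974) = -1.933560
  k3 = f(0.450000, -2.193423) = -2.051773
  k4 = f(0.600000, -2.518921) = -2.699380
  w ← -1.903389 + (0.3/6)·(k1 + 2k2 + 2k3 + k4) = -2.516086
w(0.6) ≈ -2.5161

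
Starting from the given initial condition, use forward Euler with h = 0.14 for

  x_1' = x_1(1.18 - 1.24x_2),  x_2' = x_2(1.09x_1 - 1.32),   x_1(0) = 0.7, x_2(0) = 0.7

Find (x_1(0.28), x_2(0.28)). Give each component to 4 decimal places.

0.7694, 0.5981

Euler on (x_1,x_2): x_1_{n+1} = x_1_n + h·x_1', x_2_{n+1} = x_2_n + h·x_2'.
0.000000: (0.700000, 0.700000); f=(0.218400, -0.389900) → (0.730576, 0.645414)
0.140000: (0.730576, 0.645414); f=(0.277390, -0.337985) → (0.769411, 0.598096)
(x_1(0.28), x_2(0.28)) ≈ (0.7694, 0.5981)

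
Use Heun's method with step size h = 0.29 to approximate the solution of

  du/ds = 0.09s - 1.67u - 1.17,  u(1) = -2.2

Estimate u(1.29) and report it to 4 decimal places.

-1.6261

Heun: k1 = f(s_n, u_n); k2 = f(s_n + h, u_n + h·k1); u_{n+1} = u_n + (h/2)·(k1 + k2).
s=1.000000, u=-2.200000:
  k1 = f(1.000000, -2.200000) = 2.594000
  k2 = f(1.290000, -1.447740) = 1.363826
  u ← -2.200000 + (0.29/2)·(2.594000 + 1.363826) = -1.626115
u(1.29) ≈ -1.6261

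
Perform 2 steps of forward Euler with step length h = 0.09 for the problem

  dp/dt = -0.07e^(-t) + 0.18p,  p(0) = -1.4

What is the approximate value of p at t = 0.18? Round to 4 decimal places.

Euler: p_{n+1} = p_n + h·f(t_n, p_n).
t=0.000000, p=-1.400000: f=-0.322000 → p ← -1.400000 + 0.09·(-0.322000) = -1.428980
t=0.090000, p=-1.428980: f=-0.321192 → p ← -1.428980 + 0.09·(-0.321192) = -1.457887
p(0.18) ≈ -1.4579

-1.4579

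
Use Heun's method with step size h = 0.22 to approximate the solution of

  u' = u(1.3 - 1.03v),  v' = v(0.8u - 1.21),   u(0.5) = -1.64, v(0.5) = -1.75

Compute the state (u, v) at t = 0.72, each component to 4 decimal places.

Heun on (u,v): k1 = f(t_n, state_n); k2 = f(t_n + h, state_n + h·k1); state_{n+1} = state_n + (h/2)·(k1 + k2).
0.500000: (-1.640000, -1.750000)
  k1 = (-5.088100, 4.413500)
  predictor → (-2.759382, -0.779030)
  k2 = (-5.801327, 2.662339)
  → (-2.837837, -0.971658)
(u(0.72), v(0.72)) ≈ (-2.8378, -0.9717)

-2.8378, -0.9717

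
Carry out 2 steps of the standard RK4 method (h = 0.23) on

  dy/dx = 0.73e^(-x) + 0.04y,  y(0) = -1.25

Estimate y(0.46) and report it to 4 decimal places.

-1.0014

RK4: k1 = f(x_n, y_n); k2 = f(x_n + h/2, y_n + (h/2)·k1); k3 = f(x_n + h/2, y_n + (h/2)·k2); k4 = f(x_n + h, y_n + h·k3); y_{n+1} = y_n + (h/6)·(k1 + 2k2 + 2k3 + k4).
x=0.000000, y=-1.250000:
  k1 = f(0.000000, -1.250000) = 0.680000
  k2 = f(0.115000, -1.171800) = 0.603825
  k3 = f(0.115000, -1.180560) = 0.603475
  k4 = f(0.230000, -1.111201) = 0.535561
  y ← -1.250000 + (0.23/6)·(k1 + 2k2 + 2k3 + k4) = -1.110844
x=0.230000, y=-1.110844:
  k1 = f(0.230000, -1.110844) = 0.535576
  k2 = f(0.345000, -1.049253) = 0.475031
  k3 = f(0.345000, -1.056215) = 0.474752
  k4 = f(0.460000, -1.001651) = 0.420771
  y ← -1.110844 + (0.23/6)·(k1 + 2k2 + 2k3 + k4) = -1.001367
y(0.46) ≈ -1.0014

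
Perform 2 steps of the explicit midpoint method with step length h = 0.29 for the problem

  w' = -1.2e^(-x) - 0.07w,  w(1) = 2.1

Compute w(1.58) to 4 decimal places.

Midpoint: k1 = f(x_n, w_n); k2 = f(x_n + h/2, w_n + (h/2)·k1); w_{n+1} = w_n + h·k2.
x=1.000000, w=2.100000:
  k1 = f(1.000000, 2.100000) = -0.588455
  k2 = f(1.145000, 2.014674) = -0.522896
  w ← 2.100000 + 0.29·(-0.522896) = 1.948360
x=1.290000, w=1.948360:
  k1 = f(1.290000, 1.948360) = -0.466710
  k2 = f(1.435000, 1.880687) = -0.417387
  w ← 1.948360 + 0.29·(-0.417387) = 1.827318
w(1.58) ≈ 1.8273

1.8273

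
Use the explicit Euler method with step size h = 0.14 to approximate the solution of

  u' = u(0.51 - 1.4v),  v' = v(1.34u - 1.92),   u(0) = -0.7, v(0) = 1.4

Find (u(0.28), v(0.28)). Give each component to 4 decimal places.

Euler on (u,v): u_{n+1} = u_n + h·u', v_{n+1} = v_n + h·v'.
0.000000: (-0.700000, 1.400000); f=(1.015000, -4.001200) → (-0.557900, 0.839832)
0.140000: (-0.557900, 0.839832); f=(0.371430, -2.240324) → (-0.505900, 0.526187)
(u(0.28), v(0.28)) ≈ (-0.5059, 0.5262)

-0.5059, 0.5262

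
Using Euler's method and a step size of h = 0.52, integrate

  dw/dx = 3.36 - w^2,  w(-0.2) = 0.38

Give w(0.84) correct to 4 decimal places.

Euler: w_{n+1} = w_n + h·f(x_n, w_n).
x=-0.200000, w=0.380000: f=3.215600 → w ← 0.380000 + 0.52·3.215600 = 2.052112
x=0.320000, w=2.052112: f=-0.851164 → w ← 2.052112 + 0.52·(-0.851164) = 1.609507
w(0.84) ≈ 1.6095

1.6095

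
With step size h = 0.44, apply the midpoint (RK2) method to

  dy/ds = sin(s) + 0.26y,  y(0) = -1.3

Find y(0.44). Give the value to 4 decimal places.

Midpoint: k1 = f(s_n, y_n); k2 = f(s_n + h/2, y_n + (h/2)·k1); y_{n+1} = y_n + h·k2.
s=0.000000, y=-1.300000:
  k1 = f(0.000000, -1.300000) = -0.338000
  k2 = f(0.220000, -1.374360) = -0.139104
  y ← -1.300000 + 0.44·(-0.139104) = -1.361206
y(0.44) ≈ -1.3612

-1.3612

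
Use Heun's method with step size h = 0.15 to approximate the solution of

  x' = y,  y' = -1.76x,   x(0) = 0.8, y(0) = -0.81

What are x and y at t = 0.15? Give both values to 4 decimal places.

Heun on (x,y): k1 = f(t_n, state_n); k2 = f(t_n + h, state_n + h·k1); state_{n+1} = state_n + (h/2)·(k1 + k2).
0.000000: (0.800000, -0.810000)
  k1 = (-0.810000, -1.408000)
  predictor → (0.678500, -1.021200)
  k2 = (-1.021200, -1.194160)
  → (0.662660, -1.005162)
(x(0.15), y(0.15)) ≈ (0.6627, -1.0052)

0.6627, -1.0052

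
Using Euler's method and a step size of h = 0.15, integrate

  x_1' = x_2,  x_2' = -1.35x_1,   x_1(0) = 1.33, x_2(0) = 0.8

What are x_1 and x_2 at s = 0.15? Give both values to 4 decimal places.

1.4500, 0.5307

Euler on (x_1,x_2): x_1_{n+1} = x_1_n + h·x_1', x_2_{n+1} = x_2_n + h·x_2'.
0.000000: (1.330000, 0.800000); f=(0.800000, -1.795500) → (1.450000, 0.530675)
(x_1(0.15), x_2(0.15)) ≈ (1.4500, 0.5307)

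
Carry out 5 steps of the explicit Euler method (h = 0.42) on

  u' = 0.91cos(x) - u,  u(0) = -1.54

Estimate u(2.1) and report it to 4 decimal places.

0.1222

Euler: u_{n+1} = u_n + h·f(x_n, u_n).
x=0.000000, u=-1.540000: f=2.450000 → u ← -1.540000 + 0.42·2.450000 = -0.511000
x=0.420000, u=-0.511000: f=1.341911 → u ← -0.511000 + 0.42·1.341911 = 0.052603
x=0.840000, u=0.052603: f=0.554789 → u ← 0.052603 + 0.42·0.554789 = 0.285614
x=1.260000, u=0.285614: f=-0.007320 → u ← 0.285614 + 0.42·(-0.007320) = 0.282539
x=1.680000, u=0.282539: f=-0.381717 → u ← 0.282539 + 0.42·(-0.381717) = 0.122218
u(2.1) ≈ 0.1222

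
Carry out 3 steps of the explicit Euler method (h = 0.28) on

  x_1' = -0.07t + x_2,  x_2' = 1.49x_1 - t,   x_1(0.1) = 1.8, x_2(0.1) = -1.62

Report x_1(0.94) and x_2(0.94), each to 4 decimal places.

0.9490, -0.1743

Euler on (x_1,x_2): x_1_{n+1} = x_1_n + h·x_1', x_2_{n+1} = x_2_n + h·x_2'.
0.100000: (1.800000, -1.620000); f=(-1.627000, 2.582000) → (1.344440, -0.897040)
0.380000: (1.344440, -0.897040); f=(-0.923640, 1.623216) → (1.085821, -0.442540)
0.660000: (1.085821, -0.442540); f=(-0.488740, 0.957873) → (0.948974, -0.174335)
(x_1(0.94), x_2(0.94)) ≈ (0.9490, -0.1743)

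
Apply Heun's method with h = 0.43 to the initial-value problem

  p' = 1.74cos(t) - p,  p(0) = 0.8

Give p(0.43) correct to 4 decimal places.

Heun: k1 = f(t_n, p_n); k2 = f(t_n + h, p_n + h·k1); p_{n+1} = p_n + (h/2)·(k1 + k2).
t=0.000000, p=0.800000:
  k1 = f(0.000000, 0.800000) = 0.940000
  k2 = f(0.430000, 1.204200) = 0.377400
  p ← 0.800000 + (0.43/2)·(0.940000 + 0.377400) = 1.083241
p(0.43) ≈ 1.0832

1.0832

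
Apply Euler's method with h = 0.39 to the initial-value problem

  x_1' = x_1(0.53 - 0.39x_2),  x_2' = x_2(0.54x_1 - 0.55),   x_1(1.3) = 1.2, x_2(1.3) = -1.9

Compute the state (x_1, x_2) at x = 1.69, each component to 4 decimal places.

1.7948, -1.9726

Euler on (x_1,x_2): x_1_{n+1} = x_1_n + h·x_1', x_2_{n+1} = x_2_n + h·x_2'.
1.300000: (1.200000, -1.900000); f=(1.525200, -0.186200) → (1.794828, -1.972618)
(x_1(1.69), x_2(1.69)) ≈ (1.7948, -1.9726)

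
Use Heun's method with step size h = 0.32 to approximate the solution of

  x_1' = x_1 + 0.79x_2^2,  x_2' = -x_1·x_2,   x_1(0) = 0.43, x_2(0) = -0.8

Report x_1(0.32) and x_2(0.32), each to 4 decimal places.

Heun on (x_1,x_2): k1 = f(t_n, state_n); k2 = f(t_n + h, state_n + h·k1); state_{n+1} = state_n + (h/2)·(k1 + k2).
0.000000: (0.430000, -0.800000)
  k1 = (0.935600, 0.344000)
  predictor → (0.729392, -0.689920)
  k2 = (1.105424, 0.503222)
  → (0.756564, -0.664444)
(x_1(0.32), x_2(0.32)) ≈ (0.7566, -0.6644)

0.7566, -0.6644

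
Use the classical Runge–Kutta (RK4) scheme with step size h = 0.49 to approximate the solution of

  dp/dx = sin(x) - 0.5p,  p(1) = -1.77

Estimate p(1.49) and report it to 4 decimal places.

-0.9764

RK4: k1 = f(x_n, p_n); k2 = f(x_n + h/2, p_n + (h/2)·k1); k3 = f(x_n + h/2, p_n + (h/2)·k2); k4 = f(x_n + h, p_n + h·k3); p_{n+1} = p_n + (h/6)·(k1 + 2k2 + 2k3 + k4).
x=1.000000, p=-1.770000:
  k1 = f(1.000000, -1.770000) = 1.726471
  k2 = f(1.245000, -1.347015) = 1.620903
  k3 = f(1.245000, -1.372879) = 1.633835
  k4 = f(1.490000, -0.969421) = 1.481448
  p ← -1.770000 + (0.49/6)·(k1 + 2k2 + 2k3 + k4) = -0.976413
p(1.49) ≈ -0.9764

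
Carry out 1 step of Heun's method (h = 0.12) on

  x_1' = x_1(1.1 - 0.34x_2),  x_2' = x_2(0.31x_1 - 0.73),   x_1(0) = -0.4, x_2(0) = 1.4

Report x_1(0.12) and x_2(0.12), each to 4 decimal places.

-0.4323, 1.2632

Heun on (x_1,x_2): k1 = f(s_n, state_n); k2 = f(s_n + h, state_n + h·k1); state_{n+1} = state_n + (h/2)·(k1 + k2).
0.000000: (-0.400000, 1.400000)
  k1 = (-0.249600, -1.195600)
  predictor → (-0.429952, 1.256528)
  k2 = (-0.289263, -1.084742)
  → (-0.432332, 1.263179)
(x_1(0.12), x_2(0.12)) ≈ (-0.4323, 1.2632)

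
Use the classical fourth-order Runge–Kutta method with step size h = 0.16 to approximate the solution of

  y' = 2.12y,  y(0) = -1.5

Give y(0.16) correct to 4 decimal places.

RK4: k1 = f(x_n, y_n); k2 = f(x_n + h/2, y_n + (h/2)·k1); k3 = f(x_n + h/2, y_n + (h/2)·k2); k4 = f(x_n + h, y_n + h·k3); y_{n+1} = y_n + (h/6)·(k1 + 2k2 + 2k3 + k4).
x=0.000000, y=-1.500000:
  k1 = f(0.000000, -1.500000) = -3.180000
  k2 = f(0.080000, -1.754400) = -3.719328
  k3 = f(0.080000, -1.797546) = -3.810798
  k4 = f(0.160000, -2.109728) = -4.472623
  y ← -1.500000 + (0.16/6)·(k1 + 2k2 + 2k3 + k4) = -2.105677
y(0.16) ≈ -2.1057

-2.1057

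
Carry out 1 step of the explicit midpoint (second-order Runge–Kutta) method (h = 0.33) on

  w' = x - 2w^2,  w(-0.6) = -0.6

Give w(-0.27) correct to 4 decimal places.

Midpoint: k1 = f(x_n, w_n); k2 = f(x_n + h/2, w_n + (h/2)·k1); w_{n+1} = w_n + h·k2.
x=-0.600000, w=-0.600000:
  k1 = f(-0.600000, -0.600000) = -1.320000
  k2 = f(-0.435000, -0.817800) = -1.772594
  w ← -0.600000 + 0.33·(-1.772594) = -1.184956
w(-0.27) ≈ -1.1850

-1.1850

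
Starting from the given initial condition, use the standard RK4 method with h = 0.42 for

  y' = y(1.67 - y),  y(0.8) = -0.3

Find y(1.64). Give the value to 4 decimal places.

-2.6246

RK4: k1 = f(t_n, y_n); k2 = f(t_n + h/2, y_n + (h/2)·k1); k3 = f(t_n + h/2, y_n + (h/2)·k2); k4 = f(t_n + h, y_n + h·k3); y_{n+1} = y_n + (h/6)·(k1 + 2k2 + 2k3 + k4).
t=0.800000, y=-0.300000:
  k1 = f(0.800000, -0.300000) = -0.591000
  k2 = f(1.010000, -0.424110) = -0.888133
  k3 = f(1.010000, -0.486508) = -1.049158
  k4 = f(1.220000, -0.740646) = -1.785437
  y ← -0.300000 + (0.42/6)·(k1 + 2k2 + 2k3 + k4) = -0.737571
t=1.220000, y=-0.737571:
  k1 = f(1.220000, -0.737571) = -1.775756
  k2 = f(1.430000, -1.110480) = -3.087667
  k3 = f(1.430000, -1.385982) = -4.235534
  k4 = f(1.640000, -2.516496) = -10.535298
  y ← -0.737571 + (0.42/6)·(k1 + 2k2 + 2k3 + k4) = -2.624593
y(1.64) ≈ -2.6246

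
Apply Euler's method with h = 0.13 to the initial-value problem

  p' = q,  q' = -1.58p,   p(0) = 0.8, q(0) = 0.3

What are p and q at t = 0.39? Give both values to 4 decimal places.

Euler on (p,q): p_{n+1} = p_n + h·p', q_{n+1} = q_n + h·q'.
0.000000: (0.800000, 0.300000); f=(0.300000, -1.264000) → (0.839000, 0.135680)
0.130000: (0.839000, 0.135680); f=(0.135680, -1.325620) → (0.856638, -0.036651)
0.260000: (0.856638, -0.036651); f=(-0.036651, -1.353489) → (0.851874, -0.212604)
(p(0.39), q(0.39)) ≈ (0.8519, -0.2126)

0.8519, -0.2126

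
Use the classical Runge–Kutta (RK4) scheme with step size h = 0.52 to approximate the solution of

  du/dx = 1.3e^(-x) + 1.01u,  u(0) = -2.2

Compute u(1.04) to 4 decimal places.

RK4: k1 = f(x_n, u_n); k2 = f(x_n + h/2, u_n + (h/2)·k1); k3 = f(x_n + h/2, u_n + (h/2)·k2); k4 = f(x_n + h, u_n + h·k3); u_{n+1} = u_n + (h/6)·(k1 + 2k2 + 2k3 + k4).
x=0.000000, u=-2.200000:
  k1 = f(0.000000, -2.200000) = -0.922000
  k2 = f(0.260000, -2.439720) = -1.461750
  k3 = f(0.260000, -2.580055) = -1.603489
  k4 = f(0.520000, -3.033814) = -2.291275
  u ← -2.200000 + (0.52/6)·(k1 + 2k2 + 2k3 + k4) = -3.009792
x=0.520000, u=-3.009792:
  k1 = f(0.520000, -3.009792) = -2.267013
  k2 = f(0.780000, -3.599215) = -3.039280
  k3 = f(0.780000, -3.800005) = -3.242077
  k4 = f(1.040000, -4.695672) = -4.283138
  u ← -3.009792 + (0.52/6)·(k1 + 2k2 + 2k3 + k4) = -4.666240
u(1.04) ≈ -4.6662

-4.6662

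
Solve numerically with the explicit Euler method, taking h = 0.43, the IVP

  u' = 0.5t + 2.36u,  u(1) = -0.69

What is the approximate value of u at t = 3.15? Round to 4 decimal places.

-13.6514

Euler: u_{n+1} = u_n + h·f(t_n, u_n).
t=1.000000, u=-0.690000: f=-1.128400 → u ← -0.690000 + 0.43·(-1.128400) = -1.175212
t=1.430000, u=-1.175212: f=-2.058500 → u ← -1.175212 + 0.43·(-2.058500) = -2.060367
t=1.860000, u=-2.060367: f=-3.932466 → u ← -2.060367 + 0.43·(-3.932466) = -3.751328
t=2.290000, u=-3.751328: f=-7.708133 → u ← -3.751328 + 0.43·(-7.708133) = -7.065825
t=2.720000, u=-7.065825: f=-15.315347 → u ← -7.065825 + 0.43·(-15.315347) = -13.651424
u(3.15) ≈ -13.6514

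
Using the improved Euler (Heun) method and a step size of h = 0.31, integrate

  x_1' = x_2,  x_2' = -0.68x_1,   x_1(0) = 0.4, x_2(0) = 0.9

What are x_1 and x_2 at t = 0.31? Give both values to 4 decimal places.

Heun on (x_1,x_2): k1 = f(t_n, state_n); k2 = f(t_n + h, state_n + h·k1); state_{n+1} = state_n + (h/2)·(k1 + k2).
0.000000: (0.400000, 0.900000)
  k1 = (0.900000, -0.272000)
  predictor → (0.679000, 0.815680)
  k2 = (0.815680, -0.461720)
  → (0.665930, 0.786273)
(x_1(0.31), x_2(0.31)) ≈ (0.6659, 0.7863)

0.6659, 0.7863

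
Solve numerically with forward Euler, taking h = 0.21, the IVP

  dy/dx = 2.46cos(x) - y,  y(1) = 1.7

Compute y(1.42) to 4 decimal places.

1.4638

Euler: y_{n+1} = y_n + h·f(x_n, y_n).
x=1.000000, y=1.700000: f=-0.370856 → y ← 1.700000 + 0.21·(-0.370856) = 1.622120
x=1.210000, y=1.622120: f=-0.753692 → y ← 1.622120 + 0.21·(-0.753692) = 1.463845
y(1.42) ≈ 1.4638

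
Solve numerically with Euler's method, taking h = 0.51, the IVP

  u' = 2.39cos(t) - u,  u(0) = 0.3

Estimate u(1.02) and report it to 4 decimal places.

Euler: u_{n+1} = u_n + h·f(t_n, u_n).
t=0.000000, u=0.300000: f=2.090000 → u ← 0.300000 + 0.51·2.090000 = 1.365900
t=0.510000, u=1.365900: f=0.719959 → u ← 1.365900 + 0.51·0.719959 = 1.733079
u(1.02) ≈ 1.7331

1.7331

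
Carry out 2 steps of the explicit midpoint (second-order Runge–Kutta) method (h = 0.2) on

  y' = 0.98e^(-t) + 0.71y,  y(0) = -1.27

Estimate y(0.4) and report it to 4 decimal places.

Midpoint: k1 = f(t_n, y_n); k2 = f(t_n + h/2, y_n + (h/2)·k1); y_{n+1} = y_n + h·k2.
t=0.000000, y=-1.270000:
  k1 = f(0.000000, -1.270000) = 0.078300
  k2 = f(0.100000, -1.262170) = -0.009400
  y ← -1.270000 + 0.2·(-0.009400) = -1.271880
t=0.200000, y=-1.271880:
  k1 = f(0.200000, -1.271880) = -0.100679
  k2 = f(0.300000, -1.281948) = -0.184181
  y ← -1.271880 + 0.2·(-0.184181) = -1.308716
y(0.4) ≈ -1.3087

-1.3087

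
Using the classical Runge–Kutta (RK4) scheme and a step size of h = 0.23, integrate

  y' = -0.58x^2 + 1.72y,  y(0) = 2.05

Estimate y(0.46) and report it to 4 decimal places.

RK4: k1 = f(x_n, y_n); k2 = f(x_n + h/2, y_n + (h/2)·k1); k3 = f(x_n + h/2, y_n + (h/2)·k2); k4 = f(x_n + h, y_n + h·k3); y_{n+1} = y_n + (h/6)·(k1 + 2k2 + 2k3 + k4).
x=0.000000, y=2.050000:
  k1 = f(0.000000, 2.050000) = 3.526000
  k2 = f(0.115000, 2.455490) = 4.215772
  k3 = f(0.115000, 2.534814) = 4.352209
  k4 = f(0.230000, 3.051008) = 5.217052
  y ← 2.050000 + (0.23/6)·(k1 + 2k2 + 2k3 + k4) = 3.042029
x=0.230000, y=3.042029:
  k1 = f(0.230000, 3.042029) = 5.201608
  k2 = f(0.345000, 3.640214) = 6.192133
  k3 = f(0.345000, 3.754124) = 6.388059
  k4 = f(0.460000, 4.511283) = 7.636678
  y ← 3.042029 + (0.23/6)·(k1 + 2k2 + 2k3 + k4) = 4.498645
y(0.46) ≈ 4.4986

4.4986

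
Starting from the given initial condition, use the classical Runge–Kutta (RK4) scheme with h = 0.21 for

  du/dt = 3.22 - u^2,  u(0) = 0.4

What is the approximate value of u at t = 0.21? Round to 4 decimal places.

RK4: k1 = f(t_n, u_n); k2 = f(t_n + h/2, u_n + (h/2)·k1); k3 = f(t_n + h/2, u_n + (h/2)·k2); k4 = f(t_n + h, u_n + h·k3); u_{n+1} = u_n + (h/6)·(k1 + 2k2 + 2k3 + k4).
t=0.000000, u=0.400000:
  k1 = f(0.000000, 0.400000) = 3.060000
  k2 = f(0.105000, 0.721300) = 2.699726
  k3 = f(0.105000, 0.683471) = 2.752867
  k4 = f(0.210000, 0.978102) = 2.263316
  u ← 0.400000 + (0.21/6)·(k1 + 2k2 + 2k3 + k4) = 0.967998
u(0.21) ≈ 0.9680

0.9680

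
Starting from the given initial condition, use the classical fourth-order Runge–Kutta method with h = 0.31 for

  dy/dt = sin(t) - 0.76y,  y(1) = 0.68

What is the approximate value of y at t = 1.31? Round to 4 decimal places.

0.7896

RK4: k1 = f(t_n, y_n); k2 = f(t_n + h/2, y_n + (h/2)·k1); k3 = f(t_n + h/2, y_n + (h/2)·k2); k4 = f(t_n + h, y_n + h·k3); y_{n+1} = y_n + (h/6)·(k1 + 2k2 + 2k3 + k4).
t=1.000000, y=0.680000:
  k1 = f(1.000000, 0.680000) = 0.324671
  k2 = f(1.155000, 0.730324) = 0.359749
  k3 = f(1.155000, 0.735761) = 0.355617
  k4 = f(1.310000, 0.790241) = 0.365602
  y ← 0.680000 + (0.31/6)·(k1 + 2k2 + 2k3 + k4) = 0.789585
y(1.31) ≈ 0.7896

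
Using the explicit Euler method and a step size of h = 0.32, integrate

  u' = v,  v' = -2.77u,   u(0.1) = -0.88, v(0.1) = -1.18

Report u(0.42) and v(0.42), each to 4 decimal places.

Euler on (u,v): u_{n+1} = u_n + h·u', v_{n+1} = v_n + h·v'.
0.100000: (-0.880000, -1.180000); f=(-1.180000, 2.437600) → (-1.257600, -0.399968)
(u(0.42), v(0.42)) ≈ (-1.2576, -0.4000)

-1.2576, -0.4000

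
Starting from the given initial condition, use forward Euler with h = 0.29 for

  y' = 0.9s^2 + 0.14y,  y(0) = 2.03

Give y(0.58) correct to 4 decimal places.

Euler: y_{n+1} = y_n + h·f(s_n, y_n).
s=0.000000, y=2.030000: f=0.284200 → y ← 2.030000 + 0.29·0.284200 = 2.112418
s=0.290000, y=2.112418: f=0.371429 → y ← 2.112418 + 0.29·0.371429 = 2.220132
y(0.58) ≈ 2.2201

2.2201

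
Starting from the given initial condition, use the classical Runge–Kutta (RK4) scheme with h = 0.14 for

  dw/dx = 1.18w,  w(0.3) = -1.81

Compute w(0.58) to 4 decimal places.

RK4: k1 = f(x_n, w_n); k2 = f(x_n + h/2, w_n + (h/2)·k1); k3 = f(x_n + h/2, w_n + (h/2)·k2); k4 = f(x_n + h, w_n + h·k3); w_{n+1} = w_n + (h/6)·(k1 + 2k2 + 2k3 + k4).
x=0.300000, w=-1.810000:
  k1 = f(0.300000, -1.810000) = -2.135800
  k2 = f(0.370000, -1.959506) = -2.312217
  k3 = f(0.370000, -1.971855) = -2.326789
  k4 = f(0.440000, -2.135750) = -2.520186
  w ← -1.810000 + (0.14/6)·(k1 + 2k2 + 2k3 + k4) = -2.135127
x=0.440000, w=-2.135127:
  k1 = f(0.440000, -2.135127) = -2.519449
  k2 = f(0.510000, -2.311488) = -2.727556
  k3 = f(0.510000, -2.326056) = -2.744746
  k4 = f(0.580000, -2.519391) = -2.972881
  w ← -2.135127 + (0.14/6)·(k1 + 2k2 + 2k3 + k4) = -2.518655
w(0.58) ≈ -2.5187

-2.5187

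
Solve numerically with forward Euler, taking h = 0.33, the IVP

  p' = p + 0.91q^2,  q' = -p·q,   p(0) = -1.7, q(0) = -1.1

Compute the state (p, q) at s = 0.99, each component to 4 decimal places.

Euler on (p,q): p_{n+1} = p_n + h·p', q_{n+1} = q_n + h·q'.
0.000000: (-1.700000, -1.100000); f=(-0.598900, -1.870000) → (-1.897637, -1.717100)
0.330000: (-1.897637, -1.717100); f=(0.785436, -3.258432) → (-1.638443, -2.792383)
0.660000: (-1.638443, -2.792383); f=(5.457192, -4.575160) → (0.162430, -4.302185)
(p(0.99), q(0.99)) ≈ (0.1624, -4.3022)

0.1624, -4.3022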